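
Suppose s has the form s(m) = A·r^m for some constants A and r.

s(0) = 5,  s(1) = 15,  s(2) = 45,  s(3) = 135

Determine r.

3

Consecutive ratio: 15/5 = 3, and 45/15 = 3, so r = 3.
Then A·3^0 = 5 gives A = 5, and s(m) = 5·3^m.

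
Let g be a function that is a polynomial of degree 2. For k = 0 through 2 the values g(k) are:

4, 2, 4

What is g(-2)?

20

Write g(k) = ak² + bk + c; the 3 given values yield a linear system in the 3 coefficients.
Solving, g(k) = 2k² - 4k + 4.
Then g(-2) = 20.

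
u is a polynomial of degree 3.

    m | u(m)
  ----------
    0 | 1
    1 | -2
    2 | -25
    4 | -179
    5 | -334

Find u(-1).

Write u(m) = am³ + bm² + cm + d; the 5 given values yield a linear system in the 4 coefficients.
Solving, u(m) = -2m³ - 4m² + 3m + 1.
Then u(-1) = -4.

-4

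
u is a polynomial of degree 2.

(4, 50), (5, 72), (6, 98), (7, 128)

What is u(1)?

First differences: 22, 26, 30. Second differences: 4, 4.
Level-2 differences are constant, so u has degree 2.
Fitting a degree-2 polynomial gives u(m) = 2m² + 4m + 2.
Then u(1) = 8.

8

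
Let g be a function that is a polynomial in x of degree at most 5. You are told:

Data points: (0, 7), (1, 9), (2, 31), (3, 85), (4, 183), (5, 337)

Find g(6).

First differences: 2, 22, 54, 98, 154. Second differences: 20, 32, 44, 56. Third differences: 12, 12, 12.
Level-3 differences are constant, so g has degree 3.
Fitting a degree-3 polynomial gives g(x) = 2x³ + 4x² - 4x + 7.
Then g(6) = 559.

559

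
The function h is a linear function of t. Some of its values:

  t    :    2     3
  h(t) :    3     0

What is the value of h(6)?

-9

Write h(t) = at + b; the 2 given values yield a linear system in the 2 coefficients.
Solving, h(t) = -3t + 9.
Then h(6) = -9.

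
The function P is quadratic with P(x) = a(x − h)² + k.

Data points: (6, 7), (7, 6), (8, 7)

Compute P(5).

10

First differences -1, 1; second difference 2 = 2a, so a = 1.
Expanding, the x-coefficient is −2ah = -2h; matching it to the data gives h = 7, and then k = 6.
So P(x) = 1(x − 7)² + 6.
P(5) = 1·(-2)² + 6 = 10.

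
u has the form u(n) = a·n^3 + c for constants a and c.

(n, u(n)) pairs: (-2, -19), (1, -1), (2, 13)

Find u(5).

247

From u(-2) = -19 and u(1) = -1: -8a + c = -19 and 1a + c = -1.
Subtracting: 9a = 18, so a = 2; then c = -19 − 2·(-8) = -3.
So u(n) = 2n³ − 3, and u(5) = 247.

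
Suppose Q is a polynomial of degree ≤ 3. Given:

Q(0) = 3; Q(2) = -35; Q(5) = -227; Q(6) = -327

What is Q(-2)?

-31

Write Q(k) = ak³ + bk² + ck + d; the 4 given values yield a linear system in the 4 coefficients.
Solving, the leading coefficient vanishes, and Q(k) = -9k² - k + 3.
Then Q(-2) = -31.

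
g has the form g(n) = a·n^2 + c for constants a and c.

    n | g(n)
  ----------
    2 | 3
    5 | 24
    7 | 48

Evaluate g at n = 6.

From g(2) = 3 and g(5) = 24: 4a + c = 3 and 25a + c = 24.
Subtracting: 21a = 21, so a = 1; then c = 3 − 1·4 = -1.
So g(n) = 1n² − 1, and g(6) = 35.

35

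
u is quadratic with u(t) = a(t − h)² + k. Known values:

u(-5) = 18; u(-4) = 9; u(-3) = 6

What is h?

-3

First differences -9, -3; second difference 6 = 2a, so a = 3.
Expanding, the t-coefficient is −2ah = -6h; matching it to the data gives h = -3, and then k = 6.
So u(t) = 3(t + 3)² + 6.
Hence h = -3.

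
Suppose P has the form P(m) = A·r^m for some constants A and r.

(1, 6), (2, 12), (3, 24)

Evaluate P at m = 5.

Consecutive ratio: 12/6 = 2, and 24/12 = 2, so r = 2.
Then A·2^1 = 6 gives A = 3, and P(m) = 3·2^m.
P(5) = 3·2^5 = 96.

96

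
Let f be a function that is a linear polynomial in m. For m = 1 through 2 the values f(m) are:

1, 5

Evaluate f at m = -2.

-11

Write f(m) = am + b; the 2 given values yield a linear system in the 2 coefficients.
Solving, f(m) = 4m - 3.
Then f(-2) = -11.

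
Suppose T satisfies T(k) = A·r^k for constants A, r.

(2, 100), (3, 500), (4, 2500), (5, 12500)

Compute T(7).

Consecutive ratio: 500/100 = 5, and 2500/500 = 5, so r = 5.
Then A·5^2 = 100 gives A = 4, and T(k) = 4·5^k.
T(7) = 4·5^7 = 312500.

312500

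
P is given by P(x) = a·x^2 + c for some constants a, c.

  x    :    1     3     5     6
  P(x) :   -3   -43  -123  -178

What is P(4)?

From P(1) = -3 and P(3) = -43: 1a + c = -3 and 9a + c = -43.
Subtracting: 8a = -40, so a = -5; then c = -3 − (-5)·1 = 2.
So P(x) = -5x² + 2, and P(4) = -78.

-78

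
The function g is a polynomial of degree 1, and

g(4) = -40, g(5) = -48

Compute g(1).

-16

Write g(t) = at + b; the 2 given values yield a linear system in the 2 coefficients.
Solving, g(t) = -8t - 8.
Then g(1) = -16.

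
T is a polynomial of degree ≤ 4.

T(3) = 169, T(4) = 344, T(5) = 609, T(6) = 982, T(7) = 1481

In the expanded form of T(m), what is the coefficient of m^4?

0

Write T(m) = am^4 + bm³ + cm² + dm + e; the 5 given values yield a linear system in the 5 coefficients.
Solving, the leading coefficient vanishes, and T(m) = 3m³ + 9m² + m + 4.
The coefficient of m^4 is 0.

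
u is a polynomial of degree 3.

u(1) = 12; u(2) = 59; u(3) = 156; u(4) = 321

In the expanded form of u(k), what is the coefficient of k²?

7

Write u(k) = ak³ + bk² + ck + d; the 4 given values yield a linear system in the 4 coefficients.
Solving, u(k) = 3k³ + 7k² + 5k - 3.
The coefficient of k² is 7.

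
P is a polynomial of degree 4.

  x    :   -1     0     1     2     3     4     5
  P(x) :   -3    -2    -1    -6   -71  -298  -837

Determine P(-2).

-46

First differences: 1, 1, -5, -65, -227, -539. Second differences: 0, -6, -60, -162, -312. Third differences: -6, -54, -102, -150. Fourth differences: -48, -48, -48.
Level-4 differences are constant, so P has degree 4.
Fitting a degree-4 polynomial gives P(x) = -2x^4 + 3x³ + 2x² - 2x - 2.
Then P(-2) = -46.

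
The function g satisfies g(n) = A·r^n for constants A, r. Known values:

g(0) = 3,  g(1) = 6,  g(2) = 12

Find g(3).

Consecutive ratio: 6/3 = 2, and 12/6 = 2, so r = 2.
Then A·2^0 = 3 gives A = 3, and g(n) = 3·2^n.
g(3) = 3·2^3 = 24.

24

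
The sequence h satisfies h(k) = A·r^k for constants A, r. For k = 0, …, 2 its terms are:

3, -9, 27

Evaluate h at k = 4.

243

Consecutive ratio: -9/3 = -3, and 27/(-9) = -3, so r = -3.
Then A·(-3)^0 = 3 gives A = 3, and h(k) = 3·(-3)^k.
h(4) = 3·(-3)^4 = 243.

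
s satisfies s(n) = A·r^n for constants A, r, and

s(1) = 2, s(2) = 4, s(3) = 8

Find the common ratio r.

2

Consecutive ratio: 4/2 = 2, and 8/4 = 2, so r = 2.
Then A·2^1 = 2 gives A = 1, and s(n) = 1·2^n.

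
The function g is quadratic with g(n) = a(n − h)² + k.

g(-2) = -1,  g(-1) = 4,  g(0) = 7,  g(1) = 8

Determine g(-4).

-17

First differences 5, 3, 1; second difference -2 = 2a, so a = -1.
Expanding, the n-coefficient is −2ah = 2h; matching it to the data gives h = 1, and then k = 8.
So g(n) = -1(n − 1)² + 8.
g(-4) = -1·(-5)² + 8 = -17.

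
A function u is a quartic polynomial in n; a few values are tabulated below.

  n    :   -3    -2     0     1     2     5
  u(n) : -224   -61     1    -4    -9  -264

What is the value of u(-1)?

-6

Write u(n) = an^4 + bn³ + cn² + dn + e; the 6 given values yield a linear system in the 5 coefficients.
Solving, u(n) = -n^4 + 4n³ - 5n² - 3n + 1.
Then u(-1) = -6.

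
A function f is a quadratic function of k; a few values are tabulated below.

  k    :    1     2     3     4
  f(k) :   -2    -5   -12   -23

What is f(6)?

-57

First differences: -3, -7, -11. Second differences: -4, -4.
Level-2 differences are constant, so f has degree 2.
Fitting a degree-2 polynomial gives f(k) = -2k² + 3k - 3.
Then f(6) = -57.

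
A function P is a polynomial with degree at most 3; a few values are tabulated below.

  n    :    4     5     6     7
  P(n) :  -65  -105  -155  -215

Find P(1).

-5

First differences: -40, -50, -60. Second differences: -10, -10.
Level-2 differences are constant, so P has degree 2.
Fitting a degree-2 polynomial gives P(n) = -5n² + 5n - 5.
Then P(1) = -5.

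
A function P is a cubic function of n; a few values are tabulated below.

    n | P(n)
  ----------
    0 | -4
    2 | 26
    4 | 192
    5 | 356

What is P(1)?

Write P(n) = an³ + bn² + cn + d; the 4 given values yield a linear system in the 4 coefficients.
Solving, P(n) = 2n³ + 5n² - 3n - 4.
Then P(1) = 0.

0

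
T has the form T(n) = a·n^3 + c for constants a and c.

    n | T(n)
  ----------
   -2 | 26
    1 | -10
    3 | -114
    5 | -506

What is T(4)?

From T(-2) = 26 and T(1) = -10: -8a + c = 26 and 1a + c = -10.
Subtracting: 9a = -36, so a = -4; then c = 26 − (-4)·(-8) = -6.
So T(n) = -4n³ − 6, and T(4) = -262.

-262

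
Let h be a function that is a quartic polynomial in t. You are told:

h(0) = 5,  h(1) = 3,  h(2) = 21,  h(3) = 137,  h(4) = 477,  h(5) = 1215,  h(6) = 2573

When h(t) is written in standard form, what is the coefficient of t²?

Write h(t) = at^4 + bt³ + ct² + dt + e; the 7 given values yield a linear system in the 5 coefficients.
Solving, h(t) = 2t^4 + t³ - 7t² + 2t + 5.
The coefficient of t² is -7.

-7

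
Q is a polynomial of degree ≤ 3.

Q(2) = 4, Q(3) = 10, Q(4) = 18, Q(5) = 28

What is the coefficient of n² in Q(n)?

First differences: 6, 8, 10. Second differences: 2, 2.
Level-2 differences are constant, so Q has degree 2.
Fitting a degree-2 polynomial gives Q(n) = n² + n - 2.
The coefficient of n² is 1.

1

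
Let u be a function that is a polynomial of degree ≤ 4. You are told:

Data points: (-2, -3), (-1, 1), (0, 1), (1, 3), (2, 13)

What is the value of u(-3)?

-17

Write u(x) = ax^4 + bx³ + cx² + dx + e; the 5 given values yield a linear system in the 5 coefficients.
Solving, the leading coefficient vanishes, and u(x) = x³ + x² + 1.
Then u(-3) = -17.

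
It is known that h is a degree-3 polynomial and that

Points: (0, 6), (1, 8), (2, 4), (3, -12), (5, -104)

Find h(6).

-192

Write h(m) = am³ + bm² + cm + d; the 5 given values yield a linear system in the 4 coefficients.
Solving, h(m) = -m³ + 3m + 6.
Then h(6) = -192.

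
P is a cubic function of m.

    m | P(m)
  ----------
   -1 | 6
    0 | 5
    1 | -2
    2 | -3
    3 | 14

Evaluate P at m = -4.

First differences: -1, -7, -1, 17. Second differences: -6, 6, 18. Third differences: 12, 12.
Level-3 differences are constant, so P has degree 3.
Fitting a degree-3 polynomial gives P(m) = 2m³ - 3m² - 6m + 5.
Then P(-4) = -147.

-147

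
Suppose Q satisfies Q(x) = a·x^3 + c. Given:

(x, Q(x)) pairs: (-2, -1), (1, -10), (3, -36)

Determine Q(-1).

From Q(-2) = -1 and Q(1) = -10: -8a + c = -1 and 1a + c = -10.
Subtracting: 9a = -9, so a = -1; then c = -1 − (-1)·(-8) = -9.
So Q(x) = -1x³ − 9, and Q(-1) = -8.

-8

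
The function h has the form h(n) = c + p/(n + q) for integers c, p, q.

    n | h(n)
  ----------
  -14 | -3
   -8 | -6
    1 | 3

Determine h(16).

(h(n) − c)(n + q) = p for each data point; the three points give a linear system in c and q, then p follows.
Solving: c = -1, q = 4, p = 20, so h(n) = -1 + 20/(n + 4).
Then h(16) = -1 + 20/20 = 0.

0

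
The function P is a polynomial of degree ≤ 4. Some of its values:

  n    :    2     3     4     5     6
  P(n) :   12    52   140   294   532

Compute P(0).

Write P(n) = an^4 + bn³ + cn² + dn + e; the 5 given values yield a linear system in the 5 coefficients.
Solving, the leading coefficient vanishes, and P(n) = 3n³ - 3n² - 2n + 4.
Then P(0) = 4.

4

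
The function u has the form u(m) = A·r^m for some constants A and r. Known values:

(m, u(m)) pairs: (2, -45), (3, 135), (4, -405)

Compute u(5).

Consecutive ratio: 135/(-45) = -3, and -405/135 = -3, so r = -3.
Then A·(-3)^2 = -45 gives A = -5, and u(m) = -5·(-3)^m.
u(5) = -5·(-3)^5 = 1215.

1215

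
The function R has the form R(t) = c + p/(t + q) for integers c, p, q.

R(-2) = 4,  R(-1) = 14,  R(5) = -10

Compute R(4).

-11

(R(t) − c)(t + q) = p for each data point; the three points give a linear system in c and q, then p follows.
Solving: c = -6, q = 0, p = -20, so R(t) = -6 − 20/(t + 0).
Then R(4) = -6 − 20/4 = -11.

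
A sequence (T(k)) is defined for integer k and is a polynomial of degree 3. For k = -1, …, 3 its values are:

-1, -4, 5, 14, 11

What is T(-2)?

26

First differences: -3, 9, 9, -3. Second differences: 12, 0, -12. Third differences: -12, -12.
Level-3 differences are constant, so T has degree 3.
Fitting a degree-3 polynomial gives T(k) = -2k³ + 6k² + 5k - 4.
Then T(-2) = 26.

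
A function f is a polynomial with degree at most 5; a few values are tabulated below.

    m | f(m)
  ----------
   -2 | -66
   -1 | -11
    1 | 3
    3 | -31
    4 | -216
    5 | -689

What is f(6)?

Write f(m) = am^5 + bm^4 + cm³ + dm² + em + p; the 6 given values yield a linear system in the 6 coefficients.
Solving, the leading coefficient vanishes, and f(m) = -2m^4 + 4m³ + 2m² + 3m - 4.
Then f(6) = -1642.

-1642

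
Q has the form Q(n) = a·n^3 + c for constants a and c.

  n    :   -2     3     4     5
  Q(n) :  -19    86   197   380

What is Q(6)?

From Q(-2) = -19 and Q(3) = 86: -8a + c = -19 and 27a + c = 86.
Subtracting: 35a = 105, so a = 3; then c = -19 − 3·(-8) = 5.
So Q(n) = 3n³ + 5, and Q(6) = 653.

653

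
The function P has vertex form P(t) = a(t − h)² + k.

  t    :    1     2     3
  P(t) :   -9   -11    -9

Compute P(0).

-3

First differences -2, 2; second difference 4 = 2a, so a = 2.
Expanding, the t-coefficient is −2ah = -4h; matching it to the data gives h = 2, and then k = -11.
So P(t) = 2(t − 2)² − 11.
P(0) = 2·(-2)² − 11 = -3.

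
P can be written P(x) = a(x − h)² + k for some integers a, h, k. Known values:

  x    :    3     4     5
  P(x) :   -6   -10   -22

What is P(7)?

First differences -4, -12; second difference -8 = 2a, so a = -4.
Expanding, the x-coefficient is −2ah = 8h; matching it to the data gives h = 3, and then k = -6.
So P(x) = -4(x − 3)² − 6.
P(7) = -4·4² − 6 = -70.

-70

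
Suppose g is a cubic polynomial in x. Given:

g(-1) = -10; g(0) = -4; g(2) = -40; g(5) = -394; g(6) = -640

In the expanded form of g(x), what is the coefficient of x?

Write g(x) = ax³ + bx² + cx + d; the 5 given values yield a linear system in the 4 coefficients.
Solving, g(x) = -2x³ - 6x² + 2x - 4.
The coefficient of x is 2.

2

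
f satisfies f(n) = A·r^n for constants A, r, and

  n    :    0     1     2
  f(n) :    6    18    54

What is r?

3

Consecutive ratio: 18/6 = 3, and 54/18 = 3, so r = 3.
Then A·3^0 = 6 gives A = 6, and f(n) = 6·3^n.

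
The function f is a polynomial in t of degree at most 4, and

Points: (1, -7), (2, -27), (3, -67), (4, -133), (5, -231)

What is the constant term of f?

First differences: -20, -40, -66, -98. Second differences: -20, -26, -32. Third differences: -6, -6.
Level-3 differences are constant, so f has degree 3.
Fitting a degree-3 polynomial gives f(t) = -t³ - 4t² - t - 1.
The constant term is f(0) = -1.

-1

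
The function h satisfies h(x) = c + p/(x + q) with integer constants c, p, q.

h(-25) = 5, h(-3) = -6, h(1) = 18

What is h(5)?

10

(h(x) − c)(x + q) = p for each data point; the three points give a linear system in c and q, then p follows.
Solving: c = 6, q = 1, p = 24, so h(x) = 6 + 24/(x + 1).
Then h(5) = 6 + 24/6 = 10.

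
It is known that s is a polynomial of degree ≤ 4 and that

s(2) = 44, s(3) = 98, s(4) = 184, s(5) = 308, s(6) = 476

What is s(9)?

First differences: 54, 86, 124, 168. Second differences: 32, 38, 44. Third differences: 6, 6.
Level-3 differences are constant, so s has degree 3.
Fitting a degree-3 polynomial gives s(k) = k³ + 7k² + 8.
Then s(9) = 1304.

1304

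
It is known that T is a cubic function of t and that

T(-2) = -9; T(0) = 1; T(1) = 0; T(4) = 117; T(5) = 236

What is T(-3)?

-44

Write T(t) = at³ + bt² + ct + d; the 5 given values yield a linear system in the 4 coefficients.
Solving, T(t) = 2t³ - 3t + 1.
Then T(-3) = -44.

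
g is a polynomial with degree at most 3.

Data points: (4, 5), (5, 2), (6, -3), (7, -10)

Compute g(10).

-43

First differences: -3, -5, -7. Second differences: -2, -2.
Level-2 differences are constant, so g has degree 2.
Fitting a degree-2 polynomial gives g(n) = -n² + 6n - 3.
Then g(10) = -43.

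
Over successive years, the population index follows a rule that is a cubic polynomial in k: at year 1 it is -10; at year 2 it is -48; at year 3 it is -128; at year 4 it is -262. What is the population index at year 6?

-740

Write the value at k as Q(k).
Write Q(k) = ak³ + bk² + ck + d; the 4 given values yield a linear system in the 4 coefficients.
Solving, Q(k) = -2k³ - 9k² + 3k - 2.
Then Q(6) = -740.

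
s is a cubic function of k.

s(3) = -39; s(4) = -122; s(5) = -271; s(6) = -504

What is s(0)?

Write s(k) = ak³ + bk² + ck + d; the 4 given values yield a linear system in the 4 coefficients.
Solving, s(k) = -3k³ + 3k² + 7k - 6.
Then s(0) = -6.

-6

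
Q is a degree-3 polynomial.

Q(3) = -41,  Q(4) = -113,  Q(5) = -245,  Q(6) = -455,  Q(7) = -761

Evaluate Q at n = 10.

First differences: -72, -132, -210, -306. Second differences: -60, -78, -96. Third differences: -18, -18.
Level-3 differences are constant, so Q has degree 3.
Fitting a degree-3 polynomial gives Q(n) = -3n³ + 6n² - 3n - 5.
Then Q(10) = -2435.

-2435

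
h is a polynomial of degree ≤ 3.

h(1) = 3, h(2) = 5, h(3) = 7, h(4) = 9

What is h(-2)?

-3

Write h(n) = an³ + bn² + cn + d; the 4 given values yield a linear system in the 4 coefficients.
Solving, the top 2 coefficients vanish, and h(n) = 2n + 1.
Then h(-2) = -3.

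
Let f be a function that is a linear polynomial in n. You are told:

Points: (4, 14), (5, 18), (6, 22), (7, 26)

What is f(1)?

2

First differences: 4, 4, 4.
Level-1 differences are constant, so f has degree 1.
Fitting a degree-1 polynomial gives f(n) = 4n - 2.
Then f(1) = 2.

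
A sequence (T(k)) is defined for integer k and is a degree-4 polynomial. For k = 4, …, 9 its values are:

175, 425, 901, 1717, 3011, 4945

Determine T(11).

11501

First differences: 250, 476, 816, 1294, 1934. Second differences: 226, 340, 478, 640. Third differences: 114, 138, 162. Fourth differences: 24, 24.
Level-4 differences are constant, so T has degree 4.
Fitting a degree-4 polynomial gives T(k) = k^4 - 3k³ + 7k² + k - 5.
Then T(11) = 11501.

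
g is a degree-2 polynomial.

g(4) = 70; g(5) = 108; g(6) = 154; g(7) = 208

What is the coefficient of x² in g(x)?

First differences: 38, 46, 54. Second differences: 8, 8.
Level-2 differences are constant, so g has degree 2.
Fitting a degree-2 polynomial gives g(x) = 4x² + 2x - 2.
The coefficient of x² is 4.

4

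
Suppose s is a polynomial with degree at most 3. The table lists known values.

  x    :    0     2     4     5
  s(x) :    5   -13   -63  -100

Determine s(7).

Write s(x) = ax³ + bx² + cx + d; the 4 given values yield a linear system in the 4 coefficients.
Solving, the leading coefficient vanishes, and s(x) = -4x² - x + 5.
Then s(7) = -198.

-198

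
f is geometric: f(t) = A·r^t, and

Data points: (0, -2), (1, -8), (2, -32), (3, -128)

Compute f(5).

Consecutive ratio: -8/(-2) = 4, and -32/(-8) = 4, so r = 4.
Then A·4^0 = -2 gives A = -2, and f(t) = -2·4^t.
f(5) = -2·4^5 = -2048.

-2048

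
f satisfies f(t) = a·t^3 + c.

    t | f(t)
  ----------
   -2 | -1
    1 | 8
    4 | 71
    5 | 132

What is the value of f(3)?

From f(-2) = -1 and f(1) = 8: -8a + c = -1 and 1a + c = 8.
Subtracting: 9a = 9, so a = 1; then c = -1 − 1·(-8) = 7.
So f(t) = 1t³ + 7, and f(3) = 34.

34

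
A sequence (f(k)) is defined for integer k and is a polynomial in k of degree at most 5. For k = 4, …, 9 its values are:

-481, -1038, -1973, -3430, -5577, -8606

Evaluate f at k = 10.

-12733

Write f(k) = ak^5 + bk^4 + ck³ + dk² + ek + p; the 6 given values yield a linear system in the 6 coefficients.
Solving, the leading coefficient vanishes, and f(k) = -k^4 - 2k³ - 8k² + 6k + 7.
Then f(10) = -12733.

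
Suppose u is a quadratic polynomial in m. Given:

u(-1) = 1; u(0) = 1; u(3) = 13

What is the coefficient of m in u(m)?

1

Write u(m) = am² + bm + c; the 3 given values yield a linear system in the 3 coefficients.
Solving, u(m) = m² + m + 1.
The coefficient of m is 1.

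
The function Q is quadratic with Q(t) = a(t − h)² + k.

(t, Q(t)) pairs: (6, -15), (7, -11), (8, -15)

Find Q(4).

-47

First differences 4, -4; second difference -8 = 2a, so a = -4.
Expanding, the t-coefficient is −2ah = 8h; matching it to the data gives h = 7, and then k = -11.
So Q(t) = -4(t − 7)² − 11.
Q(4) = -4·(-3)² − 11 = -47.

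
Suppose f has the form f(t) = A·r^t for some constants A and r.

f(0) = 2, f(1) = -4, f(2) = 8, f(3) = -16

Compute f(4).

Consecutive ratio: -4/2 = -2, and 8/(-4) = -2, so r = -2.
Then A·(-2)^0 = 2 gives A = 2, and f(t) = 2·(-2)^t.
f(4) = 2·(-2)^4 = 32.

32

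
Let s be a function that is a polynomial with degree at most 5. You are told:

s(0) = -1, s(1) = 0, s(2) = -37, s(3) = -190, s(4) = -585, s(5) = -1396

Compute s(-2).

First differences: 1, -37, -153, -395, -811. Second differences: -38, -116, -242, -416. Third differences: -78, -126, -174. Fourth differences: -48, -48.
Level-4 differences are constant, so s has degree 4.
Fitting a degree-4 polynomial gives s(n) = -2n^4 - n³ - 2n² + 6n - 1.
Then s(-2) = -45.

-45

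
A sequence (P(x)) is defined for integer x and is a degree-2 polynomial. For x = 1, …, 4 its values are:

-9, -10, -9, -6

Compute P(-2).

First differences: -1, 1, 3. Second differences: 2, 2.
Level-2 differences are constant, so P has degree 2.
Fitting a degree-2 polynomial gives P(x) = x² - 4x - 6.
Then P(-2) = 6.

6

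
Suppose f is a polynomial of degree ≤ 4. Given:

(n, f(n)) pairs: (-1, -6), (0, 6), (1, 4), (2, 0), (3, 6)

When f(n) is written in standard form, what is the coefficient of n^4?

First differences: 12, -2, -4, 6. Second differences: -14, -2, 10. Third differences: 12, 12.
Level-3 differences are constant, so f has degree 3.
Fitting a degree-3 polynomial gives f(n) = 2n³ - 7n² + 3n + 6.
The coefficient of n^4 is 0.

0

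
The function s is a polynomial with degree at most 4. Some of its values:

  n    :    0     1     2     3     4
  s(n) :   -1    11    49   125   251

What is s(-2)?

5

Write s(n) = an^4 + bn³ + cn² + dn + e; the 5 given values yield a linear system in the 5 coefficients.
Solving, the leading coefficient vanishes, and s(n) = 2n³ + 7n² + 3n - 1.
Then s(-2) = 5.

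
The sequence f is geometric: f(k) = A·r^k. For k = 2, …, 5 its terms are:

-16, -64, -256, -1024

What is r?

Consecutive ratio: -64/(-16) = 4, and -256/(-64) = 4, so r = 4.
Then A·4^2 = -16 gives A = -1, and f(k) = -1·4^k.

4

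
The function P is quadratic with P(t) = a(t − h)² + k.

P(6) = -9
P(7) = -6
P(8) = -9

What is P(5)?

First differences 3, -3; second difference -6 = 2a, so a = -3.
Expanding, the t-coefficient is −2ah = 6h; matching it to the data gives h = 7, and then k = -6.
So P(t) = -3(t − 7)² − 6.
P(5) = -3·(-2)² − 6 = -18.

-18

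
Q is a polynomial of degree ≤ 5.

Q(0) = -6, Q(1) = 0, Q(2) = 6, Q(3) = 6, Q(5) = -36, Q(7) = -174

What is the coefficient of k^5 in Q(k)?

0

Write Q(k) = ak^5 + bk^4 + ck³ + dk² + ek + p; the 6 given values yield a linear system in the 6 coefficients.
Solving, the top 2 coefficients vanish, and Q(k) = -k³ + 3k² + 4k - 6.
The coefficient of k^5 is 0.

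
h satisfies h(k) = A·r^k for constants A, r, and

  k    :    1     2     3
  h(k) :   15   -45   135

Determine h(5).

1215

Consecutive ratio: -45/15 = -3, and 135/(-45) = -3, so r = -3.
Then A·(-3)^1 = 15 gives A = -5, and h(k) = -5·(-3)^k.
h(5) = -5·(-3)^5 = 1215.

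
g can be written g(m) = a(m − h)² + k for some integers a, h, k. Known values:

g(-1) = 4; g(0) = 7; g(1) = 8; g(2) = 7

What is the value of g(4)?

First differences 3, 1, -1; second difference -2 = 2a, so a = -1.
Expanding, the m-coefficient is −2ah = 2h; matching it to the data gives h = 1, and then k = 8.
So g(m) = -1(m − 1)² + 8.
g(4) = -1·3² + 8 = -1.

-1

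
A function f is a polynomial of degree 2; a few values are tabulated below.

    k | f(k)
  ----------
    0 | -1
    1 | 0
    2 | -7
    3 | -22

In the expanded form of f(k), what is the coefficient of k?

First differences: 1, -7, -15. Second differences: -8, -8.
Level-2 differences are constant, so f has degree 2.
Fitting a degree-2 polynomial gives f(k) = -4k² + 5k - 1.
The coefficient of k is 5.

5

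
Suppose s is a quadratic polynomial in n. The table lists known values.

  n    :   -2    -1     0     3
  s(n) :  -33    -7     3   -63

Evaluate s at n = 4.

Write s(n) = an² + bn + c; the 4 given values yield a linear system in the 3 coefficients.
Solving, s(n) = -8n² + 2n + 3.
Then s(4) = -117.

-117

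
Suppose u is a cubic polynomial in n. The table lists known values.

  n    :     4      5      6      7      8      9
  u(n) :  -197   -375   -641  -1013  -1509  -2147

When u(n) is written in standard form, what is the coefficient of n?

-4

First differences: -178, -266, -372, -496, -638. Second differences: -88, -106, -124, -142. Third differences: -18, -18, -18.
Level-3 differences are constant, so u has degree 3.
Fitting a degree-3 polynomial gives u(n) = -3n³ + n² - 4n - 5.
The coefficient of n is -4.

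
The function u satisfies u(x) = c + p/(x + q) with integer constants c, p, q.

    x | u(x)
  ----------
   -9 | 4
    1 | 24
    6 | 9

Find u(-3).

0

(u(x) − c)(x + q) = p for each data point; the three points give a linear system in c and q, then p follows.
Solving: c = 6, q = 0, p = 18, so u(x) = 6 + 18/(x + 0).
Then u(-3) = 6 + 18/(-3) = 0.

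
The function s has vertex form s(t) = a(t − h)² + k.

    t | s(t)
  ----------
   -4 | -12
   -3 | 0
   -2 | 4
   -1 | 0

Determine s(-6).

-60

First differences 12, 4, -4; second difference -8 = 2a, so a = -4.
Expanding, the t-coefficient is −2ah = 8h; matching it to the data gives h = -2, and then k = 4.
So s(t) = -4(t + 2)² + 4.
s(-6) = -4·(-4)² + 4 = -60.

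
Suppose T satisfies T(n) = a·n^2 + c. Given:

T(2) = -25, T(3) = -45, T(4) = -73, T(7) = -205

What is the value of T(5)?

-109

From T(2) = -25 and T(3) = -45: 4a + c = -25 and 9a + c = -45.
Subtracting: 5a = -20, so a = -4; then c = -25 − (-4)·4 = -9.
So T(n) = -4n² − 9, and T(5) = -109.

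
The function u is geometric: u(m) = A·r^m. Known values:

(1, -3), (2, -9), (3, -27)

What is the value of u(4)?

-81

Consecutive ratio: -9/(-3) = 3, and -27/(-9) = 3, so r = 3.
Then A·3^1 = -3 gives A = -1, and u(m) = -1·3^m.
u(4) = -1·3^4 = -81.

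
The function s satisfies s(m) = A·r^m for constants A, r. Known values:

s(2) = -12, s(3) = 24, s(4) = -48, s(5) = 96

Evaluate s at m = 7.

Consecutive ratio: 24/(-12) = -2, and -48/24 = -2, so r = -2.
Then A·(-2)^2 = -12 gives A = -3, and s(m) = -3·(-2)^m.
s(7) = -3·(-2)^7 = 384.

384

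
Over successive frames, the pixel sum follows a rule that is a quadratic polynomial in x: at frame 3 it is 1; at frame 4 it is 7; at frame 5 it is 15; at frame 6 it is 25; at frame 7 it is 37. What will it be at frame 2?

Write the value at x as h(x).
First differences: 6, 8, 10, 12. Second differences: 2, 2, 2.
Level-2 differences are constant, so h has degree 2.
Fitting a degree-2 polynomial gives h(x) = x² - x - 5.
Then h(2) = -3.

-3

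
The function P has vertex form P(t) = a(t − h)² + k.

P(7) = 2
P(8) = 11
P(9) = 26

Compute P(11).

First differences 9, 15; second difference 6 = 2a, so a = 3.
Expanding, the t-coefficient is −2ah = -6h; matching it to the data gives h = 6, and then k = -1.
So P(t) = 3(t − 6)² − 1.
P(11) = 3·5² − 1 = 74.

74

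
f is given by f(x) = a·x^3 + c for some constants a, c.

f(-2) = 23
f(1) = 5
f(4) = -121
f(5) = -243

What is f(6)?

From f(-2) = 23 and f(1) = 5: -8a + c = 23 and 1a + c = 5.
Subtracting: 9a = -18, so a = -2; then c = 23 − (-2)·(-8) = 7.
So f(x) = -2x³ + 7, and f(6) = -425.

-425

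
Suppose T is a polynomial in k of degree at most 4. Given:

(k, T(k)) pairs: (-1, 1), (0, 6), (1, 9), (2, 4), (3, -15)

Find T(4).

Write T(k) = ak^4 + bk³ + ck² + dk + e; the 5 given values yield a linear system in the 5 coefficients.
Solving, the leading coefficient vanishes, and T(k) = -k³ - k² + 5k + 6.
Then T(4) = -54.

-54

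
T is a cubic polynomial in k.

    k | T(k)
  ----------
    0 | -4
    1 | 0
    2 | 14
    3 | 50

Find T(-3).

-76

Write T(k) = ak³ + bk² + ck + d; the 4 given values yield a linear system in the 4 coefficients.
Solving, T(k) = 2k³ - k² + 3k - 4.
Then T(-3) = -76.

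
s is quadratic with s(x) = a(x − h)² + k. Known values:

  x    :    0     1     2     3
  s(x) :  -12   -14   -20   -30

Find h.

0

First differences -2, -6, -10; second difference -4 = 2a, so a = -2.
Expanding, the x-coefficient is −2ah = 4h; matching it to the data gives h = 0, and then k = -12.
So s(x) = -2(x + 0)² − 12.
Hence h = 0.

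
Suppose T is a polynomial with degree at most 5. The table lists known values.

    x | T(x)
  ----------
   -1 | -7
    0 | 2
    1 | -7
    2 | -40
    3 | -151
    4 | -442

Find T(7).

-4135

First differences: 9, -9, -33, -111, -291. Second differences: -18, -24, -78, -180. Third differences: -6, -54, -102. Fourth differences: -48, -48.
Level-4 differences are constant, so T has degree 4.
Fitting a degree-4 polynomial gives T(x) = -2x^4 + 3x³ - 7x² - 3x + 2.
Then T(7) = -4135.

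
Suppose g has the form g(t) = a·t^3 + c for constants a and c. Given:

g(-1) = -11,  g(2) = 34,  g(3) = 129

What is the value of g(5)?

From g(-1) = -11 and g(2) = 34: -1a + c = -11 and 8a + c = 34.
Subtracting: 9a = 45, so a = 5; then c = -11 − 5·(-1) = -6.
So g(t) = 5t³ − 6, and g(5) = 619.

619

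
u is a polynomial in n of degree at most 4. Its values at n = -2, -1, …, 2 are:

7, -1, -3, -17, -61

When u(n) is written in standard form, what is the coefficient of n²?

-6

Write u(n) = an^4 + bn³ + cn² + dn + e; the 5 given values yield a linear system in the 5 coefficients.
Solving, the leading coefficient vanishes, and u(n) = -3n³ - 6n² - 5n - 3.
The coefficient of n² is -6.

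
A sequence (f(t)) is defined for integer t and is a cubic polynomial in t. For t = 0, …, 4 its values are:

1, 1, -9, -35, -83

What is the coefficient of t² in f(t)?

-2

First differences: 0, -10, -26, -48. Second differences: -10, -16, -22. Third differences: -6, -6.
Level-3 differences are constant, so f has degree 3.
Fitting a degree-3 polynomial gives f(t) = -t³ - 2t² + 3t + 1.
The coefficient of t² is -2.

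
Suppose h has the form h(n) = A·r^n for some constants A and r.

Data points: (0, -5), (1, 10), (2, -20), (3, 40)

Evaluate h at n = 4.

-80

Consecutive ratio: 10/(-5) = -2, and -20/10 = -2, so r = -2.
Then A·(-2)^0 = -5 gives A = -5, and h(n) = -5·(-2)^n.
h(4) = -5·(-2)^4 = -80.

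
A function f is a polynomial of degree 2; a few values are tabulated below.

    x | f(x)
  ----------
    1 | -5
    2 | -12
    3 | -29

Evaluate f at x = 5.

-93

Write f(x) = ax² + bx + c; the 3 given values yield a linear system in the 3 coefficients.
Solving, f(x) = -5x² + 8x - 8.
Then f(5) = -93.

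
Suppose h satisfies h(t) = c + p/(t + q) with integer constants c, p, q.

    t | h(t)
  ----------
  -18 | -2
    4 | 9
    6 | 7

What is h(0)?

(h(t) − c)(t + q) = p for each data point; the three points give a linear system in c and q, then p follows.
Solving: c = 1, q = 2, p = 48, so h(t) = 1 + 48/(t + 2).
Then h(0) = 1 + 48/2 = 25.

25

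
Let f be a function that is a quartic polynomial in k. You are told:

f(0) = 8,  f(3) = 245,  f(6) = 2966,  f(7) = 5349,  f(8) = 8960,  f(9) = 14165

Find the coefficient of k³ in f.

Write f(k) = ak^4 + bk³ + ck² + dk + e; the 6 given values yield a linear system in the 5 coefficients.
Solving, f(k) = 2k^4 + k³ + 3k² + 7k + 8.
The coefficient of k³ is 1.

1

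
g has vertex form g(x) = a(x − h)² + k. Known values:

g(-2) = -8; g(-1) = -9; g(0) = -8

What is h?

-1

First differences -1, 1; second difference 2 = 2a, so a = 1.
Expanding, the x-coefficient is −2ah = -2h; matching it to the data gives h = -1, and then k = -9.
So g(x) = 1(x + 1)² − 9.
Hence h = -1.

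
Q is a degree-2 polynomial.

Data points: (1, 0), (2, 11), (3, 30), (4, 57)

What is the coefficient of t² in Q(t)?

First differences: 11, 19, 27. Second differences: 8, 8.
Level-2 differences are constant, so Q has degree 2.
Fitting a degree-2 polynomial gives Q(t) = 4t² - t - 3.
The coefficient of t² is 4.

4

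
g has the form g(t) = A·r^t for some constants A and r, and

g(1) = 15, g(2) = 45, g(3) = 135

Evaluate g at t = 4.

405

Consecutive ratio: 45/15 = 3, and 135/45 = 3, so r = 3.
Then A·3^1 = 15 gives A = 5, and g(t) = 5·3^t.
g(4) = 5·3^4 = 405.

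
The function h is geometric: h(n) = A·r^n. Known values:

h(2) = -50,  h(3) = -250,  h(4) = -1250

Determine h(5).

-6250

Consecutive ratio: -250/(-50) = 5, and -1250/(-250) = 5, so r = 5.
Then A·5^2 = -50 gives A = -2, and h(n) = -2·5^n.
h(5) = -2·5^5 = -6250.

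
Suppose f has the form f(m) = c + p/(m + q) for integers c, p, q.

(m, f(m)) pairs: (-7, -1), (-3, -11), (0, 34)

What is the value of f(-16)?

2

(f(m) − c)(m + q) = p for each data point; the three points give a linear system in c and q, then p follows.
Solving: c = 4, q = 1, p = 30, so f(m) = 4 + 30/(m + 1).
Then f(-16) = 4 + 30/(-15) = 2.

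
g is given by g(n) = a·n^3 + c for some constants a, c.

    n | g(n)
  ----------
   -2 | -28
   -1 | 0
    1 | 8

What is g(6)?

From g(-2) = -28 and g(-1) = 0: -8a + c = -28 and -1a + c = 0.
Subtracting: 7a = 28, so a = 4; then c = -28 − 4·(-8) = 4.
So g(n) = 4n³ + 4, and g(6) = 868.

868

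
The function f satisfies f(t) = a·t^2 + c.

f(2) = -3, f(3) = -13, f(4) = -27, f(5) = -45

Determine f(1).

3

From f(2) = -3 and f(3) = -13: 4a + c = -3 and 9a + c = -13.
Subtracting: 5a = -10, so a = -2; then c = -3 − (-2)·4 = 5.
So f(t) = -2t² + 5, and f(1) = 3.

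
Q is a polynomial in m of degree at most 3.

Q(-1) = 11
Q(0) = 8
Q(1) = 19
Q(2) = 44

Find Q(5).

203

First differences: -3, 11, 25. Second differences: 14, 14.
Level-2 differences are constant, so Q has degree 2.
Fitting a degree-2 polynomial gives Q(m) = 7m² + 4m + 8.
Then Q(5) = 203.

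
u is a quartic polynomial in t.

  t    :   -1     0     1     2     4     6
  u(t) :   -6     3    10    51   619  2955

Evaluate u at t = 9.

14394

Write u(t) = at^4 + bt³ + ct² + dt + e; the 6 given values yield a linear system in the 5 coefficients.
Solving, u(t) = 2t^4 + 2t³ - 3t² + 6t + 3.
Then u(9) = 14394.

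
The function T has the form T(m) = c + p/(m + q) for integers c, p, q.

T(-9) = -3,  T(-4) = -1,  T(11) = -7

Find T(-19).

(T(m) − c)(m + q) = p for each data point; the three points give a linear system in c and q, then p follows.
Solving: c = -5, q = -1, p = -20, so T(m) = -5 − 20/(m − 1).
Then T(-19) = -5 − 20/(-20) = -4.

-4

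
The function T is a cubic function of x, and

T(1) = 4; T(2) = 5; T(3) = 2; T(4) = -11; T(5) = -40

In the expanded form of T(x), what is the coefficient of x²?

4

First differences: 1, -3, -13, -29. Second differences: -4, -10, -16. Third differences: -6, -6.
Level-3 differences are constant, so T has degree 3.
Fitting a degree-3 polynomial gives T(x) = -x³ + 4x² - 4x + 5.
The coefficient of x² is 4.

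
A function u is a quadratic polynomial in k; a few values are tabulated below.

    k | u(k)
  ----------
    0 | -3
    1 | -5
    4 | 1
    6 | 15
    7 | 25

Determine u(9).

51

Write u(k) = ak² + bk + c; the 5 given values yield a linear system in the 3 coefficients.
Solving, u(k) = k² - 3k - 3.
Then u(9) = 51.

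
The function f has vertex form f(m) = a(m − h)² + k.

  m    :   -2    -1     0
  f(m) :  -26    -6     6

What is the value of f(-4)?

First differences 20, 12; second difference -8 = 2a, so a = -4.
Expanding, the m-coefficient is −2ah = 8h; matching it to the data gives h = 1, and then k = 10.
So f(m) = -4(m − 1)² + 10.
f(-4) = -4·(-5)² + 10 = -90.

-90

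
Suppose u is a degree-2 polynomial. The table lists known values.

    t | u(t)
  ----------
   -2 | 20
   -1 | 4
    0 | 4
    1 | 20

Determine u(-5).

First differences: -16, 0, 16. Second differences: 16, 16.
Level-2 differences are constant, so u has degree 2.
Fitting a degree-2 polynomial gives u(t) = 8t² + 8t + 4.
Then u(-5) = 164.

164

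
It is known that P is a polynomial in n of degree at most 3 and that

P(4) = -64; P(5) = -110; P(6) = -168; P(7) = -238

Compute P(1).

First differences: -46, -58, -70. Second differences: -12, -12.
Level-2 differences are constant, so P has degree 2.
Fitting a degree-2 polynomial gives P(n) = -6n² + 8n.
Then P(1) = 2.

2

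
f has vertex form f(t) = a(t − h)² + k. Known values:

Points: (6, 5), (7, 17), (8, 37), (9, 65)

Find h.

First differences 12, 20, 28; second difference 8 = 2a, so a = 4.
Expanding, the t-coefficient is −2ah = -8h; matching it to the data gives h = 5, and then k = 1.
So f(t) = 4(t − 5)² + 1.
Hence h = 5.

5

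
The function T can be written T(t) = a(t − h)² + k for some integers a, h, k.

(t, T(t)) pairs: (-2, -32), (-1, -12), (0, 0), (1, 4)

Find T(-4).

First differences 20, 12, 4; second difference -8 = 2a, so a = -4.
Expanding, the t-coefficient is −2ah = 8h; matching it to the data gives h = 1, and then k = 4.
So T(t) = -4(t − 1)² + 4.
T(-4) = -4·(-5)² + 4 = -96.

-96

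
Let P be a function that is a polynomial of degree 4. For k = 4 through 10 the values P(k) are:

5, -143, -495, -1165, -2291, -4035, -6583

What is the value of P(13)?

-21271

First differences: -148, -352, -670, -1126, -1744, -2548. Second differences: -204, -318, -456, -618, -804. Third differences: -114, -138, -162, -186. Fourth differences: -24, -24, -24.
Level-4 differences are constant, so P has degree 4.
Fitting a degree-4 polynomial gives P(k) = -k^4 + 3k³ + 4k² + 2k - 3.
Then P(13) = -21271.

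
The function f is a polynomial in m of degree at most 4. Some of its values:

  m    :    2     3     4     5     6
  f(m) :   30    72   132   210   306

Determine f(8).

First differences: 42, 60, 78, 96. Second differences: 18, 18, 18.
Level-2 differences are constant, so f has degree 2.
Fitting a degree-2 polynomial gives f(m) = 9m² - 3m.
Then f(8) = 552.

552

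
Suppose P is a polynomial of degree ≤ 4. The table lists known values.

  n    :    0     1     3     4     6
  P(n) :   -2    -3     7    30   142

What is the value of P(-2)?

-18

Write P(n) = an^4 + bn³ + cn² + dn + e; the 5 given values yield a linear system in the 5 coefficients.
Solving, the leading coefficient vanishes, and P(n) = n³ - 2n² - 2.
Then P(-2) = -18.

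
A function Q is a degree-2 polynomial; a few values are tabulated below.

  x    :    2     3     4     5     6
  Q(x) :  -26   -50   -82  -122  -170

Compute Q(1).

First differences: -24, -32, -40, -48. Second differences: -8, -8, -8.
Level-2 differences are constant, so Q has degree 2.
Fitting a degree-2 polynomial gives Q(x) = -4x² - 4x - 2.
Then Q(1) = -10.

-10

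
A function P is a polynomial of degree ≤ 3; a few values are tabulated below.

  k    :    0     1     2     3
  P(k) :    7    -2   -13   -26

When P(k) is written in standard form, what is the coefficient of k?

Write P(k) = ak³ + bk² + ck + d; the 4 given values yield a linear system in the 4 coefficients.
Solving, the leading coefficient vanishes, and P(k) = -k² - 8k + 7.
The coefficient of k is -8.

-8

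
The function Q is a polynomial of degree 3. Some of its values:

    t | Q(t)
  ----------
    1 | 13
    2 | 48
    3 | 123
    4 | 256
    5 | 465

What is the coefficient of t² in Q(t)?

First differences: 35, 75, 133, 209. Second differences: 40, 58, 76. Third differences: 18, 18.
Level-3 differences are constant, so Q has degree 3.
Fitting a degree-3 polynomial gives Q(t) = 3t³ + 2t² + 8t.
The coefficient of t² is 2.

2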